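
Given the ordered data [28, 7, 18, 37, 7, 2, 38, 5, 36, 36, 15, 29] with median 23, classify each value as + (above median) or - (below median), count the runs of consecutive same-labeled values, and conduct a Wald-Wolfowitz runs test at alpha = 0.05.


Step 1: Compute median = 23; label A = above, B = below.
Labels in order: ABBABBABAABA  (n_A = 6, n_B = 6)
Step 2: Count runs R = 9.
Step 3: Under H0 (random ordering), E[R] = 2*n_A*n_B/(n_A+n_B) + 1 = 2*6*6/12 + 1 = 7.0000.
        Var[R] = 2*n_A*n_B*(2*n_A*n_B - n_A - n_B) / ((n_A+n_B)^2 * (n_A+n_B-1)) = 4320/1584 = 2.7273.
        SD[R] = 1.6514.
Step 4: Continuity-corrected z = (R - 0.5 - E[R]) / SD[R] = (9 - 0.5 - 7.0000) / 1.6514 = 0.9083.
Step 5: Two-sided p-value via normal approximation = 2*(1 - Phi(|z|)) = 0.363722.
Step 6: alpha = 0.05. fail to reject H0.

R = 9, z = 0.9083, p = 0.363722, fail to reject H0.


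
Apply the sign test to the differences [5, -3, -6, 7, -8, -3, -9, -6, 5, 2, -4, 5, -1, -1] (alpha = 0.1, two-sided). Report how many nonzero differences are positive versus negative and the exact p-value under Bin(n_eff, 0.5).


Step 1: Discard zero differences. Original n = 14; n_eff = number of nonzero differences = 14.
Nonzero differences (with sign): +5, -3, -6, +7, -8, -3, -9, -6, +5, +2, -4, +5, -1, -1
Step 2: Count signs: positive = 5, negative = 9.
Step 3: Under H0: P(positive) = 0.5, so the number of positives S ~ Bin(14, 0.5).
Step 4: Two-sided exact p-value = sum of Bin(14,0.5) probabilities at or below the observed probability = 0.423950.
Step 5: alpha = 0.1. fail to reject H0.

n_eff = 14, pos = 5, neg = 9, p = 0.423950, fail to reject H0.


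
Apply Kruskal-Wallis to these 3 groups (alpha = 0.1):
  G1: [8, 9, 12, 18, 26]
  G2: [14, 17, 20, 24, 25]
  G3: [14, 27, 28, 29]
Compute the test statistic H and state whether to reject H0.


Step 1: Combine all N = 14 observations and assign midranks.
sorted (value, group, rank): (8,G1,1), (9,G1,2), (12,G1,3), (14,G2,4.5), (14,G3,4.5), (17,G2,6), (18,G1,7), (20,G2,8), (24,G2,9), (25,G2,10), (26,G1,11), (27,G3,12), (28,G3,13), (29,G3,14)
Step 2: Sum ranks within each group.
R_1 = 24 (n_1 = 5)
R_2 = 37.5 (n_2 = 5)
R_3 = 43.5 (n_3 = 4)
Step 3: H = 12/(N(N+1)) * sum(R_i^2/n_i) - 3(N+1)
     = 12/(14*15) * (24^2/5 + 37.5^2/5 + 43.5^2/4) - 3*15
     = 0.057143 * 869.513 - 45
     = 4.686429.
Step 4: Ties present; correction factor C = 1 - 6/(14^3 - 14) = 0.997802. Corrected H = 4.686429 / 0.997802 = 4.696751.
Step 5: Under H0, H ~ chi^2(2); p-value = 0.095524.
Step 6: alpha = 0.1. reject H0.

H = 4.6968, df = 2, p = 0.095524, reject H0.


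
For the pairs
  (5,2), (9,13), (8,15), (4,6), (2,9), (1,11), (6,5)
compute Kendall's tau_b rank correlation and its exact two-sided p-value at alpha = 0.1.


Step 1: Enumerate the 21 unordered pairs (i,j) with i<j and classify each by sign(x_j-x_i) * sign(y_j-y_i).
  (1,2):dx=+4,dy=+11->C; (1,3):dx=+3,dy=+13->C; (1,4):dx=-1,dy=+4->D; (1,5):dx=-3,dy=+7->D
  (1,6):dx=-4,dy=+9->D; (1,7):dx=+1,dy=+3->C; (2,3):dx=-1,dy=+2->D; (2,4):dx=-5,dy=-7->C
  (2,5):dx=-7,dy=-4->C; (2,6):dx=-8,dy=-2->C; (2,7):dx=-3,dy=-8->C; (3,4):dx=-4,dy=-9->C
  (3,5):dx=-6,dy=-6->C; (3,6):dx=-7,dy=-4->C; (3,7):dx=-2,dy=-10->C; (4,5):dx=-2,dy=+3->D
  (4,6):dx=-3,dy=+5->D; (4,7):dx=+2,dy=-1->D; (5,6):dx=-1,dy=+2->D; (5,7):dx=+4,dy=-4->D
  (6,7):dx=+5,dy=-6->D
Step 2: C = 11, D = 10, total pairs = 21.
Step 3: tau = (C - D)/(n(n-1)/2) = (11 - 10)/21 = 0.047619.
Step 4: Exact two-sided p-value (enumerate n! = 5040 permutations of y under H0): p = 1.000000.
Step 5: alpha = 0.1. fail to reject H0.

tau_b = 0.0476 (C=11, D=10), p = 1.000000, fail to reject H0.


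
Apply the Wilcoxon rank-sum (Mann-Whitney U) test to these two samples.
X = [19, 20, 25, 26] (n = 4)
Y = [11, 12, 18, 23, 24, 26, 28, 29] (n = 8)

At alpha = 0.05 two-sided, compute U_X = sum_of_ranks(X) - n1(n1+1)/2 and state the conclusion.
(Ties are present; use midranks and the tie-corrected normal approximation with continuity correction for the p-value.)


Step 1: Combine and sort all 12 observations; assign midranks.
sorted (value, group): (11,Y), (12,Y), (18,Y), (19,X), (20,X), (23,Y), (24,Y), (25,X), (26,X), (26,Y), (28,Y), (29,Y)
ranks: 11->1, 12->2, 18->3, 19->4, 20->5, 23->6, 24->7, 25->8, 26->9.5, 26->9.5, 28->11, 29->12
Step 2: Rank sum for X: R1 = 4 + 5 + 8 + 9.5 = 26.5.
Step 3: U_X = R1 - n1(n1+1)/2 = 26.5 - 4*5/2 = 26.5 - 10 = 16.5.
       U_Y = n1*n2 - U_X = 32 - 16.5 = 15.5.
Step 4: Ties are present, so use the tie-corrected normal approximation (with continuity correction) for the p-value.
Step 5: p-value = 1.000000; compare to alpha = 0.05. fail to reject H0.

U_X = 16.5, p = 1.000000, fail to reject H0 at alpha = 0.05.


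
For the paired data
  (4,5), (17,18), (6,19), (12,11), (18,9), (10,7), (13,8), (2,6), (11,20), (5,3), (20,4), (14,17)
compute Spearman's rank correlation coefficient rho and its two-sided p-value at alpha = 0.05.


Step 1: Rank x and y separately (midranks; no ties here).
rank(x): 4->2, 17->10, 6->4, 12->7, 18->11, 10->5, 13->8, 2->1, 11->6, 5->3, 20->12, 14->9
rank(y): 5->3, 18->10, 19->11, 11->8, 9->7, 7->5, 8->6, 6->4, 20->12, 3->1, 4->2, 17->9
Step 2: d_i = R_x(i) - R_y(i); compute d_i^2.
  (2-3)^2=1, (10-10)^2=0, (4-11)^2=49, (7-8)^2=1, (11-7)^2=16, (5-5)^2=0, (8-6)^2=4, (1-4)^2=9, (6-12)^2=36, (3-1)^2=4, (12-2)^2=100, (9-9)^2=0
sum(d^2) = 220.
Step 3: rho = 1 - 6*220 / (12*(12^2 - 1)) = 1 - 1320/1716 = 0.230769.
Step 4: Under H0, t = rho * sqrt((n-2)/(1-rho^2)) = 0.7500 ~ t(10).
Step 5: Two-sided p-value from the t-distribution with 10 df = 0.470532.
Step 6: alpha = 0.05. fail to reject H0.

rho = 0.2308, p = 0.470532, fail to reject H0 at alpha = 0.05.


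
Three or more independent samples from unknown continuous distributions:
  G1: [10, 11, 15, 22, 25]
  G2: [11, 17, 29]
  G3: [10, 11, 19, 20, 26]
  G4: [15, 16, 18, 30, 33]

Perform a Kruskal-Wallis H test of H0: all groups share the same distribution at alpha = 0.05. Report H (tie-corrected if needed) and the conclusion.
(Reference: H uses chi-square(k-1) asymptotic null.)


Step 1: Combine all N = 18 observations and assign midranks.
sorted (value, group, rank): (10,G1,1.5), (10,G3,1.5), (11,G1,4), (11,G2,4), (11,G3,4), (15,G1,6.5), (15,G4,6.5), (16,G4,8), (17,G2,9), (18,G4,10), (19,G3,11), (20,G3,12), (22,G1,13), (25,G1,14), (26,G3,15), (29,G2,16), (30,G4,17), (33,G4,18)
Step 2: Sum ranks within each group.
R_1 = 39 (n_1 = 5)
R_2 = 29 (n_2 = 3)
R_3 = 43.5 (n_3 = 5)
R_4 = 59.5 (n_4 = 5)
Step 3: H = 12/(N(N+1)) * sum(R_i^2/n_i) - 3(N+1)
     = 12/(18*19) * (39^2/5 + 29^2/3 + 43.5^2/5 + 59.5^2/5) - 3*19
     = 0.035088 * 1671.03 - 57
     = 1.632749.
Step 4: Ties present; correction factor C = 1 - 36/(18^3 - 18) = 0.993808. Corrected H = 1.632749 / 0.993808 = 1.642921.
Step 5: Under H0, H ~ chi^2(3); p-value = 0.649697.
Step 6: alpha = 0.05. fail to reject H0.

H = 1.6429, df = 3, p = 0.649697, fail to reject H0.


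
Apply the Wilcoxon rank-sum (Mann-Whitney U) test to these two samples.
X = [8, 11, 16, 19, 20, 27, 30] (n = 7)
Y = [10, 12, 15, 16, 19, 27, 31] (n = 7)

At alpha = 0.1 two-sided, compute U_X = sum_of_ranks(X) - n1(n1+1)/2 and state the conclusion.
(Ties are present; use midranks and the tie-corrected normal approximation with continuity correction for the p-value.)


Step 1: Combine and sort all 14 observations; assign midranks.
sorted (value, group): (8,X), (10,Y), (11,X), (12,Y), (15,Y), (16,X), (16,Y), (19,X), (19,Y), (20,X), (27,X), (27,Y), (30,X), (31,Y)
ranks: 8->1, 10->2, 11->3, 12->4, 15->5, 16->6.5, 16->6.5, 19->8.5, 19->8.5, 20->10, 27->11.5, 27->11.5, 30->13, 31->14
Step 2: Rank sum for X: R1 = 1 + 3 + 6.5 + 8.5 + 10 + 11.5 + 13 = 53.5.
Step 3: U_X = R1 - n1(n1+1)/2 = 53.5 - 7*8/2 = 53.5 - 28 = 25.5.
       U_Y = n1*n2 - U_X = 49 - 25.5 = 23.5.
Step 4: Ties are present, so use the tie-corrected normal approximation (with continuity correction) for the p-value.
Step 5: p-value = 0.948891; compare to alpha = 0.1. fail to reject H0.

U_X = 25.5, p = 0.948891, fail to reject H0 at alpha = 0.1.


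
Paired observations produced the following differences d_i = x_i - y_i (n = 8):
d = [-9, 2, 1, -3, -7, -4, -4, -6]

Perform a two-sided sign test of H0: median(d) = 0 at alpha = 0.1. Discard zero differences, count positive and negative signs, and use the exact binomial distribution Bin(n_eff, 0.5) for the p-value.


Step 1: Discard zero differences. Original n = 8; n_eff = number of nonzero differences = 8.
Nonzero differences (with sign): -9, +2, +1, -3, -7, -4, -4, -6
Step 2: Count signs: positive = 2, negative = 6.
Step 3: Under H0: P(positive) = 0.5, so the number of positives S ~ Bin(8, 0.5).
Step 4: Two-sided exact p-value = sum of Bin(8,0.5) probabilities at or below the observed probability = 0.289062.
Step 5: alpha = 0.1. fail to reject H0.

n_eff = 8, pos = 2, neg = 6, p = 0.289062, fail to reject H0.


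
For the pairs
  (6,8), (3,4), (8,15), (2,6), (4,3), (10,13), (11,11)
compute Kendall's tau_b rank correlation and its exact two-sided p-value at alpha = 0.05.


Step 1: Enumerate the 21 unordered pairs (i,j) with i<j and classify each by sign(x_j-x_i) * sign(y_j-y_i).
  (1,2):dx=-3,dy=-4->C; (1,3):dx=+2,dy=+7->C; (1,4):dx=-4,dy=-2->C; (1,5):dx=-2,dy=-5->C
  (1,6):dx=+4,dy=+5->C; (1,7):dx=+5,dy=+3->C; (2,3):dx=+5,dy=+11->C; (2,4):dx=-1,dy=+2->D
  (2,5):dx=+1,dy=-1->D; (2,6):dx=+7,dy=+9->C; (2,7):dx=+8,dy=+7->C; (3,4):dx=-6,dy=-9->C
  (3,5):dx=-4,dy=-12->C; (3,6):dx=+2,dy=-2->D; (3,7):dx=+3,dy=-4->D; (4,5):dx=+2,dy=-3->D
  (4,6):dx=+8,dy=+7->C; (4,7):dx=+9,dy=+5->C; (5,6):dx=+6,dy=+10->C; (5,7):dx=+7,dy=+8->C
  (6,7):dx=+1,dy=-2->D
Step 2: C = 15, D = 6, total pairs = 21.
Step 3: tau = (C - D)/(n(n-1)/2) = (15 - 6)/21 = 0.428571.
Step 4: Exact two-sided p-value (enumerate n! = 5040 permutations of y under H0): p = 0.238889.
Step 5: alpha = 0.05. fail to reject H0.

tau_b = 0.4286 (C=15, D=6), p = 0.238889, fail to reject H0.


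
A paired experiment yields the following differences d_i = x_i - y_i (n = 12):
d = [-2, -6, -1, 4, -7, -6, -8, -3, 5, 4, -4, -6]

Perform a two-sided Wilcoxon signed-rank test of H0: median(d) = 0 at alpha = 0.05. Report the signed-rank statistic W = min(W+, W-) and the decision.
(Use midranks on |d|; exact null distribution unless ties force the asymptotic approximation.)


Step 1: Drop any zero differences (none here) and take |d_i|.
|d| = [2, 6, 1, 4, 7, 6, 8, 3, 5, 4, 4, 6]
Step 2: Midrank |d_i| (ties get averaged ranks).
ranks: |2|->2, |6|->9, |1|->1, |4|->5, |7|->11, |6|->9, |8|->12, |3|->3, |5|->7, |4|->5, |4|->5, |6|->9
Step 3: Attach original signs; sum ranks with positive sign and with negative sign.
W+ = 5 + 7 + 5 = 17
W- = 2 + 9 + 1 + 11 + 9 + 12 + 3 + 5 + 9 = 61
(Check: W+ + W- = 78 should equal n(n+1)/2 = 78.)
Step 4: Test statistic W = min(W+, W-) = 17.
Step 5: Ties in |d|, so use the tie-corrected normal approximation.
        E[W] = n(n+1)/4 = 12*13/4 = 39.
        Tie groups: |d|=4 (t=3), |d|=6 (t=3); sum(t^3 - t) = 48.
        Var[W] = n(n+1)(2n+1)/24 - sum(t^3-t)/48 = 3900/24 - 48/48 = 161.5.
        z = (W - E[W]) / sqrt(Var[W]) = (17 - 39) / 12.7083 = -1.7312.
        Two-sided p = 2*Phi(z) = 0.083424.
Step 6: alpha = 0.05. fail to reject H0.

W+ = 17, W- = 61, W = min = 17, p = 0.083424, fail to reject H0.


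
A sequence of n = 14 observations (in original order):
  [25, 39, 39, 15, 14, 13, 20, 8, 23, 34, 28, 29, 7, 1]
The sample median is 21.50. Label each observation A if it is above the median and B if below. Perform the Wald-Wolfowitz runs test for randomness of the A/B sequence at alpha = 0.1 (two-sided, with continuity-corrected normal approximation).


Step 1: Compute median = 21.50; label A = above, B = below.
Labels in order: AAABBBBBAAAABB  (n_A = 7, n_B = 7)
Step 2: Count runs R = 4.
Step 3: Under H0 (random ordering), E[R] = 2*n_A*n_B/(n_A+n_B) + 1 = 2*7*7/14 + 1 = 8.0000.
        Var[R] = 2*n_A*n_B*(2*n_A*n_B - n_A - n_B) / ((n_A+n_B)^2 * (n_A+n_B-1)) = 8232/2548 = 3.2308.
        SD[R] = 1.7974.
Step 4: Continuity-corrected z = (R + 0.5 - E[R]) / SD[R] = (4 + 0.5 - 8.0000) / 1.7974 = -1.9472.
Step 5: Two-sided p-value via normal approximation = 2*(1 - Phi(|z|)) = 0.051508.
Step 6: alpha = 0.1. reject H0.

R = 4, z = -1.9472, p = 0.051508, reject H0.


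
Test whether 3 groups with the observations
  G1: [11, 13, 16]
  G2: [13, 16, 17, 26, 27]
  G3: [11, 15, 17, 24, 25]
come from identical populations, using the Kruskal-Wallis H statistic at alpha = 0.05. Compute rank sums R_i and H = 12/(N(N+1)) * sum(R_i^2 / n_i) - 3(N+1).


Step 1: Combine all N = 13 observations and assign midranks.
sorted (value, group, rank): (11,G1,1.5), (11,G3,1.5), (13,G1,3.5), (13,G2,3.5), (15,G3,5), (16,G1,6.5), (16,G2,6.5), (17,G2,8.5), (17,G3,8.5), (24,G3,10), (25,G3,11), (26,G2,12), (27,G2,13)
Step 2: Sum ranks within each group.
R_1 = 11.5 (n_1 = 3)
R_2 = 43.5 (n_2 = 5)
R_3 = 36 (n_3 = 5)
Step 3: H = 12/(N(N+1)) * sum(R_i^2/n_i) - 3(N+1)
     = 12/(13*14) * (11.5^2/3 + 43.5^2/5 + 36^2/5) - 3*14
     = 0.065934 * 681.733 - 42
     = 2.949451.
Step 4: Ties present; correction factor C = 1 - 24/(13^3 - 13) = 0.989011. Corrected H = 2.949451 / 0.989011 = 2.982222.
Step 5: Under H0, H ~ chi^2(2); p-value = 0.225122.
Step 6: alpha = 0.05. fail to reject H0.

H = 2.9822, df = 2, p = 0.225122, fail to reject H0.


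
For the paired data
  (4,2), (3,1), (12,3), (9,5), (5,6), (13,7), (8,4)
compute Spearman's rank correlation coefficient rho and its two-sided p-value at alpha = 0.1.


Step 1: Rank x and y separately (midranks; no ties here).
rank(x): 4->2, 3->1, 12->6, 9->5, 5->3, 13->7, 8->4
rank(y): 2->2, 1->1, 3->3, 5->5, 6->6, 7->7, 4->4
Step 2: d_i = R_x(i) - R_y(i); compute d_i^2.
  (2-2)^2=0, (1-1)^2=0, (6-3)^2=9, (5-5)^2=0, (3-6)^2=9, (7-7)^2=0, (4-4)^2=0
sum(d^2) = 18.
Step 3: rho = 1 - 6*18 / (7*(7^2 - 1)) = 1 - 108/336 = 0.678571.
Step 4: Under H0, t = rho * sqrt((n-2)/(1-rho^2)) = 2.0657 ~ t(5).
Step 5: Two-sided p-value from the t-distribution with 5 df = 0.093750.
Step 6: alpha = 0.1. reject H0.

rho = 0.6786, p = 0.093750, reject H0 at alpha = 0.1.


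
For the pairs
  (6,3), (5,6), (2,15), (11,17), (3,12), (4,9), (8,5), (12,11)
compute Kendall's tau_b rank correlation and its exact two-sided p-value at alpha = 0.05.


Step 1: Enumerate the 28 unordered pairs (i,j) with i<j and classify each by sign(x_j-x_i) * sign(y_j-y_i).
  (1,2):dx=-1,dy=+3->D; (1,3):dx=-4,dy=+12->D; (1,4):dx=+5,dy=+14->C; (1,5):dx=-3,dy=+9->D
  (1,6):dx=-2,dy=+6->D; (1,7):dx=+2,dy=+2->C; (1,8):dx=+6,dy=+8->C; (2,3):dx=-3,dy=+9->D
  (2,4):dx=+6,dy=+11->C; (2,5):dx=-2,dy=+6->D; (2,6):dx=-1,dy=+3->D; (2,7):dx=+3,dy=-1->D
  (2,8):dx=+7,dy=+5->C; (3,4):dx=+9,dy=+2->C; (3,5):dx=+1,dy=-3->D; (3,6):dx=+2,dy=-6->D
  (3,7):dx=+6,dy=-10->D; (3,8):dx=+10,dy=-4->D; (4,5):dx=-8,dy=-5->C; (4,6):dx=-7,dy=-8->C
  (4,7):dx=-3,dy=-12->C; (4,8):dx=+1,dy=-6->D; (5,6):dx=+1,dy=-3->D; (5,7):dx=+5,dy=-7->D
  (5,8):dx=+9,dy=-1->D; (6,7):dx=+4,dy=-4->D; (6,8):dx=+8,dy=+2->C; (7,8):dx=+4,dy=+6->C
Step 2: C = 11, D = 17, total pairs = 28.
Step 3: tau = (C - D)/(n(n-1)/2) = (11 - 17)/28 = -0.214286.
Step 4: Exact two-sided p-value (enumerate n! = 40320 permutations of y under H0): p = 0.548413.
Step 5: alpha = 0.05. fail to reject H0.

tau_b = -0.2143 (C=11, D=17), p = 0.548413, fail to reject H0.


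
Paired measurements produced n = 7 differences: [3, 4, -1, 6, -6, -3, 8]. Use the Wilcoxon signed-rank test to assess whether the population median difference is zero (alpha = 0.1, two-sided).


Step 1: Drop any zero differences (none here) and take |d_i|.
|d| = [3, 4, 1, 6, 6, 3, 8]
Step 2: Midrank |d_i| (ties get averaged ranks).
ranks: |3|->2.5, |4|->4, |1|->1, |6|->5.5, |6|->5.5, |3|->2.5, |8|->7
Step 3: Attach original signs; sum ranks with positive sign and with negative sign.
W+ = 2.5 + 4 + 5.5 + 7 = 19
W- = 1 + 5.5 + 2.5 = 9
(Check: W+ + W- = 28 should equal n(n+1)/2 = 28.)
Step 4: Test statistic W = min(W+, W-) = 9.
Step 5: Ties in |d|, so use the tie-corrected normal approximation.
        E[W] = n(n+1)/4 = 7*8/4 = 14.
        Tie groups: |d|=3 (t=2), |d|=6 (t=2); sum(t^3 - t) = 12.
        Var[W] = n(n+1)(2n+1)/24 - sum(t^3-t)/48 = 840/24 - 12/48 = 34.75.
        z = (W - E[W]) / sqrt(Var[W]) = (9 - 14) / 5.8949 = -0.8482.
        Two-sided p = 2*Phi(z) = 0.396333.
Step 6: alpha = 0.1. fail to reject H0.

W+ = 19, W- = 9, W = min = 9, p = 0.396333, fail to reject H0.


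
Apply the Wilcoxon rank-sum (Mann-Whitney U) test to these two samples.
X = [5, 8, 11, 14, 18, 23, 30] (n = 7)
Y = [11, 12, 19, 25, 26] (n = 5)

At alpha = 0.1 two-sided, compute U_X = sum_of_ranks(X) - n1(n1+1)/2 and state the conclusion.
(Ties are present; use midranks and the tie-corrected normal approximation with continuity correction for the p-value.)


Step 1: Combine and sort all 12 observations; assign midranks.
sorted (value, group): (5,X), (8,X), (11,X), (11,Y), (12,Y), (14,X), (18,X), (19,Y), (23,X), (25,Y), (26,Y), (30,X)
ranks: 5->1, 8->2, 11->3.5, 11->3.5, 12->5, 14->6, 18->7, 19->8, 23->9, 25->10, 26->11, 30->12
Step 2: Rank sum for X: R1 = 1 + 2 + 3.5 + 6 + 7 + 9 + 12 = 40.5.
Step 3: U_X = R1 - n1(n1+1)/2 = 40.5 - 7*8/2 = 40.5 - 28 = 12.5.
       U_Y = n1*n2 - U_X = 35 - 12.5 = 22.5.
Step 4: Ties are present, so use the tie-corrected normal approximation (with continuity correction) for the p-value.
Step 5: p-value = 0.464120; compare to alpha = 0.1. fail to reject H0.

U_X = 12.5, p = 0.464120, fail to reject H0 at alpha = 0.1.


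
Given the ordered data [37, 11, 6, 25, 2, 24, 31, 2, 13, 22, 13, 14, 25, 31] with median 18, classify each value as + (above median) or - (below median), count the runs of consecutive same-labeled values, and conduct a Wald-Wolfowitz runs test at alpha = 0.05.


Step 1: Compute median = 18; label A = above, B = below.
Labels in order: ABBABAABBABBAA  (n_A = 7, n_B = 7)
Step 2: Count runs R = 9.
Step 3: Under H0 (random ordering), E[R] = 2*n_A*n_B/(n_A+n_B) + 1 = 2*7*7/14 + 1 = 8.0000.
        Var[R] = 2*n_A*n_B*(2*n_A*n_B - n_A - n_B) / ((n_A+n_B)^2 * (n_A+n_B-1)) = 8232/2548 = 3.2308.
        SD[R] = 1.7974.
Step 4: Continuity-corrected z = (R - 0.5 - E[R]) / SD[R] = (9 - 0.5 - 8.0000) / 1.7974 = 0.2782.
Step 5: Two-sided p-value via normal approximation = 2*(1 - Phi(|z|)) = 0.780879.
Step 6: alpha = 0.05. fail to reject H0.

R = 9, z = 0.2782, p = 0.780879, fail to reject H0.


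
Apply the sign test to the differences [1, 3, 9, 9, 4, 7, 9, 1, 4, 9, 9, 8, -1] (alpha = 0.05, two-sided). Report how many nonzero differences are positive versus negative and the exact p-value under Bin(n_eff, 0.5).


Step 1: Discard zero differences. Original n = 13; n_eff = number of nonzero differences = 13.
Nonzero differences (with sign): +1, +3, +9, +9, +4, +7, +9, +1, +4, +9, +9, +8, -1
Step 2: Count signs: positive = 12, negative = 1.
Step 3: Under H0: P(positive) = 0.5, so the number of positives S ~ Bin(13, 0.5).
Step 4: Two-sided exact p-value = sum of Bin(13,0.5) probabilities at or below the observed probability = 0.003418.
Step 5: alpha = 0.05. reject H0.

n_eff = 13, pos = 12, neg = 1, p = 0.003418, reject H0.


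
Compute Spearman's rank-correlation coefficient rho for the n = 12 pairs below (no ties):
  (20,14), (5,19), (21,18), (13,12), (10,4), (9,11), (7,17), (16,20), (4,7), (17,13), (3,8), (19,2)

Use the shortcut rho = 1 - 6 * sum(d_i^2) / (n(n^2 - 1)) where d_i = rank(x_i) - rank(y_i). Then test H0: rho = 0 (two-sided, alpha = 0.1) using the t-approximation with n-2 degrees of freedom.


Step 1: Rank x and y separately (midranks; no ties here).
rank(x): 20->11, 5->3, 21->12, 13->7, 10->6, 9->5, 7->4, 16->8, 4->2, 17->9, 3->1, 19->10
rank(y): 14->8, 19->11, 18->10, 12->6, 4->2, 11->5, 17->9, 20->12, 7->3, 13->7, 8->4, 2->1
Step 2: d_i = R_x(i) - R_y(i); compute d_i^2.
  (11-8)^2=9, (3-11)^2=64, (12-10)^2=4, (7-6)^2=1, (6-2)^2=16, (5-5)^2=0, (4-9)^2=25, (8-12)^2=16, (2-3)^2=1, (9-7)^2=4, (1-4)^2=9, (10-1)^2=81
sum(d^2) = 230.
Step 3: rho = 1 - 6*230 / (12*(12^2 - 1)) = 1 - 1380/1716 = 0.195804.
Step 4: Under H0, t = rho * sqrt((n-2)/(1-rho^2)) = 0.6314 ~ t(10).
Step 5: Two-sided p-value from the t-distribution with 10 df = 0.541936.
Step 6: alpha = 0.1. fail to reject H0.

rho = 0.1958, p = 0.541936, fail to reject H0 at alpha = 0.1.


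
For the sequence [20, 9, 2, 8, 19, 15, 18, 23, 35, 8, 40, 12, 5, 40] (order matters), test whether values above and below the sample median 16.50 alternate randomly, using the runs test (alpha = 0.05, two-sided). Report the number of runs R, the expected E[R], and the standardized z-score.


Step 1: Compute median = 16.50; label A = above, B = below.
Labels in order: ABBBABAAABABBA  (n_A = 7, n_B = 7)
Step 2: Count runs R = 9.
Step 3: Under H0 (random ordering), E[R] = 2*n_A*n_B/(n_A+n_B) + 1 = 2*7*7/14 + 1 = 8.0000.
        Var[R] = 2*n_A*n_B*(2*n_A*n_B - n_A - n_B) / ((n_A+n_B)^2 * (n_A+n_B-1)) = 8232/2548 = 3.2308.
        SD[R] = 1.7974.
Step 4: Continuity-corrected z = (R - 0.5 - E[R]) / SD[R] = (9 - 0.5 - 8.0000) / 1.7974 = 0.2782.
Step 5: Two-sided p-value via normal approximation = 2*(1 - Phi(|z|)) = 0.780879.
Step 6: alpha = 0.05. fail to reject H0.

R = 9, z = 0.2782, p = 0.780879, fail to reject H0.


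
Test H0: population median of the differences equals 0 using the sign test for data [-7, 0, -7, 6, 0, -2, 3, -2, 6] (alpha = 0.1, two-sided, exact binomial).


Step 1: Discard zero differences. Original n = 9; n_eff = number of nonzero differences = 7.
Nonzero differences (with sign): -7, -7, +6, -2, +3, -2, +6
Step 2: Count signs: positive = 3, negative = 4.
Step 3: Under H0: P(positive) = 0.5, so the number of positives S ~ Bin(7, 0.5).
Step 4: Two-sided exact p-value = sum of Bin(7,0.5) probabilities at or below the observed probability = 1.000000.
Step 5: alpha = 0.1. fail to reject H0.

n_eff = 7, pos = 3, neg = 4, p = 1.000000, fail to reject H0.


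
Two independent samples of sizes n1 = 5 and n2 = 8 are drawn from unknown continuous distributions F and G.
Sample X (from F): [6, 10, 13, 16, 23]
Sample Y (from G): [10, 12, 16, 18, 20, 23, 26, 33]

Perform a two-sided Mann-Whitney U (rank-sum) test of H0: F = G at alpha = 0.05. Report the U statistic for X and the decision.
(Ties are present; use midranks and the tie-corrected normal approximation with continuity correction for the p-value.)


Step 1: Combine and sort all 13 observations; assign midranks.
sorted (value, group): (6,X), (10,X), (10,Y), (12,Y), (13,X), (16,X), (16,Y), (18,Y), (20,Y), (23,X), (23,Y), (26,Y), (33,Y)
ranks: 6->1, 10->2.5, 10->2.5, 12->4, 13->5, 16->6.5, 16->6.5, 18->8, 20->9, 23->10.5, 23->10.5, 26->12, 33->13
Step 2: Rank sum for X: R1 = 1 + 2.5 + 5 + 6.5 + 10.5 = 25.5.
Step 3: U_X = R1 - n1(n1+1)/2 = 25.5 - 5*6/2 = 25.5 - 15 = 10.5.
       U_Y = n1*n2 - U_X = 40 - 10.5 = 29.5.
Step 4: Ties are present, so use the tie-corrected normal approximation (with continuity correction) for the p-value.
Step 5: p-value = 0.185859; compare to alpha = 0.05. fail to reject H0.

U_X = 10.5, p = 0.185859, fail to reject H0 at alpha = 0.05.


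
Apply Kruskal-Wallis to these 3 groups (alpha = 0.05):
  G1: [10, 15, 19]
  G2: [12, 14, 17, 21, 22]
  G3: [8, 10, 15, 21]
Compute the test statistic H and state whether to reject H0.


Step 1: Combine all N = 12 observations and assign midranks.
sorted (value, group, rank): (8,G3,1), (10,G1,2.5), (10,G3,2.5), (12,G2,4), (14,G2,5), (15,G1,6.5), (15,G3,6.5), (17,G2,8), (19,G1,9), (21,G2,10.5), (21,G3,10.5), (22,G2,12)
Step 2: Sum ranks within each group.
R_1 = 18 (n_1 = 3)
R_2 = 39.5 (n_2 = 5)
R_3 = 20.5 (n_3 = 4)
Step 3: H = 12/(N(N+1)) * sum(R_i^2/n_i) - 3(N+1)
     = 12/(12*13) * (18^2/3 + 39.5^2/5 + 20.5^2/4) - 3*13
     = 0.076923 * 525.112 - 39
     = 1.393269.
Step 4: Ties present; correction factor C = 1 - 18/(12^3 - 12) = 0.989510. Corrected H = 1.393269 / 0.989510 = 1.408039.
Step 5: Under H0, H ~ chi^2(2); p-value = 0.494593.
Step 6: alpha = 0.05. fail to reject H0.

H = 1.4080, df = 2, p = 0.494593, fail to reject H0.


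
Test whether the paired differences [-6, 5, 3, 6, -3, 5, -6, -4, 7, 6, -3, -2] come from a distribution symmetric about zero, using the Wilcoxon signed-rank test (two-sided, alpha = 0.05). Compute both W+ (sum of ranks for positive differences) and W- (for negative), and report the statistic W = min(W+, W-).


Step 1: Drop any zero differences (none here) and take |d_i|.
|d| = [6, 5, 3, 6, 3, 5, 6, 4, 7, 6, 3, 2]
Step 2: Midrank |d_i| (ties get averaged ranks).
ranks: |6|->9.5, |5|->6.5, |3|->3, |6|->9.5, |3|->3, |5|->6.5, |6|->9.5, |4|->5, |7|->12, |6|->9.5, |3|->3, |2|->1
Step 3: Attach original signs; sum ranks with positive sign and with negative sign.
W+ = 6.5 + 3 + 9.5 + 6.5 + 12 + 9.5 = 47
W- = 9.5 + 3 + 9.5 + 5 + 3 + 1 = 31
(Check: W+ + W- = 78 should equal n(n+1)/2 = 78.)
Step 4: Test statistic W = min(W+, W-) = 31.
Step 5: Ties in |d|, so use the tie-corrected normal approximation.
        E[W] = n(n+1)/4 = 12*13/4 = 39.
        Tie groups: |d|=3 (t=3), |d|=5 (t=2), |d|=6 (t=4); sum(t^3 - t) = 90.
        Var[W] = n(n+1)(2n+1)/24 - sum(t^3-t)/48 = 3900/24 - 90/48 = 160.625.
        z = (W - E[W]) / sqrt(Var[W]) = (31 - 39) / 12.6738 = -0.6312.
        Two-sided p = 2*Phi(z) = 0.527894.
Step 6: alpha = 0.05. fail to reject H0.

W+ = 47, W- = 31, W = min = 31, p = 0.527894, fail to reject H0.


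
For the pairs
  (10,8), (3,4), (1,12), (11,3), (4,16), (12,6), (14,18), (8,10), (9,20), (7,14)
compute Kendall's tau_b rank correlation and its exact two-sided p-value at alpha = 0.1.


Step 1: Enumerate the 45 unordered pairs (i,j) with i<j and classify each by sign(x_j-x_i) * sign(y_j-y_i).
  (1,2):dx=-7,dy=-4->C; (1,3):dx=-9,dy=+4->D; (1,4):dx=+1,dy=-5->D; (1,5):dx=-6,dy=+8->D
  (1,6):dx=+2,dy=-2->D; (1,7):dx=+4,dy=+10->C; (1,8):dx=-2,dy=+2->D; (1,9):dx=-1,dy=+12->D
  (1,10):dx=-3,dy=+6->D; (2,3):dx=-2,dy=+8->D; (2,4):dx=+8,dy=-1->D; (2,5):dx=+1,dy=+12->C
  (2,6):dx=+9,dy=+2->C; (2,7):dx=+11,dy=+14->C; (2,8):dx=+5,dy=+6->C; (2,9):dx=+6,dy=+16->C
  (2,10):dx=+4,dy=+10->C; (3,4):dx=+10,dy=-9->D; (3,5):dx=+3,dy=+4->C; (3,6):dx=+11,dy=-6->D
  (3,7):dx=+13,dy=+6->C; (3,8):dx=+7,dy=-2->D; (3,9):dx=+8,dy=+8->C; (3,10):dx=+6,dy=+2->C
  (4,5):dx=-7,dy=+13->D; (4,6):dx=+1,dy=+3->C; (4,7):dx=+3,dy=+15->C; (4,8):dx=-3,dy=+7->D
  (4,9):dx=-2,dy=+17->D; (4,10):dx=-4,dy=+11->D; (5,6):dx=+8,dy=-10->D; (5,7):dx=+10,dy=+2->C
  (5,8):dx=+4,dy=-6->D; (5,9):dx=+5,dy=+4->C; (5,10):dx=+3,dy=-2->D; (6,7):dx=+2,dy=+12->C
  (6,8):dx=-4,dy=+4->D; (6,9):dx=-3,dy=+14->D; (6,10):dx=-5,dy=+8->D; (7,8):dx=-6,dy=-8->C
  (7,9):dx=-5,dy=+2->D; (7,10):dx=-7,dy=-4->C; (8,9):dx=+1,dy=+10->C; (8,10):dx=-1,dy=+4->D
  (9,10):dx=-2,dy=-6->C
Step 2: C = 21, D = 24, total pairs = 45.
Step 3: tau = (C - D)/(n(n-1)/2) = (21 - 24)/45 = -0.066667.
Step 4: Exact two-sided p-value (enumerate n! = 3628800 permutations of y under H0): p = 0.861801.
Step 5: alpha = 0.1. fail to reject H0.

tau_b = -0.0667 (C=21, D=24), p = 0.861801, fail to reject H0.


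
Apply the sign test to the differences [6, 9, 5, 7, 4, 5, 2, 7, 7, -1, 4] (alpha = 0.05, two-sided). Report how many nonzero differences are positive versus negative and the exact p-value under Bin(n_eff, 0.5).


Step 1: Discard zero differences. Original n = 11; n_eff = number of nonzero differences = 11.
Nonzero differences (with sign): +6, +9, +5, +7, +4, +5, +2, +7, +7, -1, +4
Step 2: Count signs: positive = 10, negative = 1.
Step 3: Under H0: P(positive) = 0.5, so the number of positives S ~ Bin(11, 0.5).
Step 4: Two-sided exact p-value = sum of Bin(11,0.5) probabilities at or below the observed probability = 0.011719.
Step 5: alpha = 0.05. reject H0.

n_eff = 11, pos = 10, neg = 1, p = 0.011719, reject H0.


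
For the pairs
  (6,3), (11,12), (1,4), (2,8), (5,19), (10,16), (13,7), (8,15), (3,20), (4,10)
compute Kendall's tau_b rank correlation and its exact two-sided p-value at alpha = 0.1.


Step 1: Enumerate the 45 unordered pairs (i,j) with i<j and classify each by sign(x_j-x_i) * sign(y_j-y_i).
  (1,2):dx=+5,dy=+9->C; (1,3):dx=-5,dy=+1->D; (1,4):dx=-4,dy=+5->D; (1,5):dx=-1,dy=+16->D
  (1,6):dx=+4,dy=+13->C; (1,7):dx=+7,dy=+4->C; (1,8):dx=+2,dy=+12->C; (1,9):dx=-3,dy=+17->D
  (1,10):dx=-2,dy=+7->D; (2,3):dx=-10,dy=-8->C; (2,4):dx=-9,dy=-4->C; (2,5):dx=-6,dy=+7->D
  (2,6):dx=-1,dy=+4->D; (2,7):dx=+2,dy=-5->D; (2,8):dx=-3,dy=+3->D; (2,9):dx=-8,dy=+8->D
  (2,10):dx=-7,dy=-2->C; (3,4):dx=+1,dy=+4->C; (3,5):dx=+4,dy=+15->C; (3,6):dx=+9,dy=+12->C
  (3,7):dx=+12,dy=+3->C; (3,8):dx=+7,dy=+11->C; (3,9):dx=+2,dy=+16->C; (3,10):dx=+3,dy=+6->C
  (4,5):dx=+3,dy=+11->C; (4,6):dx=+8,dy=+8->C; (4,7):dx=+11,dy=-1->D; (4,8):dx=+6,dy=+7->C
  (4,9):dx=+1,dy=+12->C; (4,10):dx=+2,dy=+2->C; (5,6):dx=+5,dy=-3->D; (5,7):dx=+8,dy=-12->D
  (5,8):dx=+3,dy=-4->D; (5,9):dx=-2,dy=+1->D; (5,10):dx=-1,dy=-9->C; (6,7):dx=+3,dy=-9->D
  (6,8):dx=-2,dy=-1->C; (6,9):dx=-7,dy=+4->D; (6,10):dx=-6,dy=-6->C; (7,8):dx=-5,dy=+8->D
  (7,9):dx=-10,dy=+13->D; (7,10):dx=-9,dy=+3->D; (8,9):dx=-5,dy=+5->D; (8,10):dx=-4,dy=-5->C
  (9,10):dx=+1,dy=-10->D
Step 2: C = 23, D = 22, total pairs = 45.
Step 3: tau = (C - D)/(n(n-1)/2) = (23 - 22)/45 = 0.022222.
Step 4: Exact two-sided p-value (enumerate n! = 3628800 permutations of y under H0): p = 1.000000.
Step 5: alpha = 0.1. fail to reject H0.

tau_b = 0.0222 (C=23, D=22), p = 1.000000, fail to reject H0.


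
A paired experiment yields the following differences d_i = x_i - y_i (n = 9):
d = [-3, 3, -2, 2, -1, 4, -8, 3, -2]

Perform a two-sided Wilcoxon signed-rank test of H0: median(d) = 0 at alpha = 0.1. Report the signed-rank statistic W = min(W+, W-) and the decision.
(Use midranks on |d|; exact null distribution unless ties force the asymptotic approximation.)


Step 1: Drop any zero differences (none here) and take |d_i|.
|d| = [3, 3, 2, 2, 1, 4, 8, 3, 2]
Step 2: Midrank |d_i| (ties get averaged ranks).
ranks: |3|->6, |3|->6, |2|->3, |2|->3, |1|->1, |4|->8, |8|->9, |3|->6, |2|->3
Step 3: Attach original signs; sum ranks with positive sign and with negative sign.
W+ = 6 + 3 + 8 + 6 = 23
W- = 6 + 3 + 1 + 9 + 3 = 22
(Check: W+ + W- = 45 should equal n(n+1)/2 = 45.)
Step 4: Test statistic W = min(W+, W-) = 22.
Step 5: Ties in |d|, so use the tie-corrected normal approximation.
        E[W] = n(n+1)/4 = 9*10/4 = 22.5.
        Tie groups: |d|=2 (t=3), |d|=3 (t=3); sum(t^3 - t) = 48.
        Var[W] = n(n+1)(2n+1)/24 - sum(t^3-t)/48 = 1710/24 - 48/48 = 70.25.
        z = (W - E[W]) / sqrt(Var[W]) = (22 - 22.5) / 8.3815 = -0.0597.
        Two-sided p = 2*Phi(z) = 0.952430.
Step 6: alpha = 0.1. fail to reject H0.

W+ = 23, W- = 22, W = min = 22, p = 0.952430, fail to reject H0.


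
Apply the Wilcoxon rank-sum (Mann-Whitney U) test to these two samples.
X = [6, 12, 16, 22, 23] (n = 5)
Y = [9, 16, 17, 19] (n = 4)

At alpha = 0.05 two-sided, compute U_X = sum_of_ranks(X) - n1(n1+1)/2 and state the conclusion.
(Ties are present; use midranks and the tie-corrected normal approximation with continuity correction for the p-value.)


Step 1: Combine and sort all 9 observations; assign midranks.
sorted (value, group): (6,X), (9,Y), (12,X), (16,X), (16,Y), (17,Y), (19,Y), (22,X), (23,X)
ranks: 6->1, 9->2, 12->3, 16->4.5, 16->4.5, 17->6, 19->7, 22->8, 23->9
Step 2: Rank sum for X: R1 = 1 + 3 + 4.5 + 8 + 9 = 25.5.
Step 3: U_X = R1 - n1(n1+1)/2 = 25.5 - 5*6/2 = 25.5 - 15 = 10.5.
       U_Y = n1*n2 - U_X = 20 - 10.5 = 9.5.
Step 4: Ties are present, so use the tie-corrected normal approximation (with continuity correction) for the p-value.
Step 5: p-value = 1.000000; compare to alpha = 0.05. fail to reject H0.

U_X = 10.5, p = 1.000000, fail to reject H0 at alpha = 0.05.


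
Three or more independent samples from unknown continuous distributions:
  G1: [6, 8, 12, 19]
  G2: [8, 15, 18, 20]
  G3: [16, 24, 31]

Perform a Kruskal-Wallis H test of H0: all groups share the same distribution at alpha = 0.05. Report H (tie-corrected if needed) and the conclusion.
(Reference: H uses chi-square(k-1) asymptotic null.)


Step 1: Combine all N = 11 observations and assign midranks.
sorted (value, group, rank): (6,G1,1), (8,G1,2.5), (8,G2,2.5), (12,G1,4), (15,G2,5), (16,G3,6), (18,G2,7), (19,G1,8), (20,G2,9), (24,G3,10), (31,G3,11)
Step 2: Sum ranks within each group.
R_1 = 15.5 (n_1 = 4)
R_2 = 23.5 (n_2 = 4)
R_3 = 27 (n_3 = 3)
Step 3: H = 12/(N(N+1)) * sum(R_i^2/n_i) - 3(N+1)
     = 12/(11*12) * (15.5^2/4 + 23.5^2/4 + 27^2/3) - 3*12
     = 0.090909 * 441.125 - 36
     = 4.102273.
Step 4: Ties present; correction factor C = 1 - 6/(11^3 - 11) = 0.995455. Corrected H = 4.102273 / 0.995455 = 4.121005.
Step 5: Under H0, H ~ chi^2(2); p-value = 0.127390.
Step 6: alpha = 0.05. fail to reject H0.

H = 4.1210, df = 2, p = 0.127390, fail to reject H0.


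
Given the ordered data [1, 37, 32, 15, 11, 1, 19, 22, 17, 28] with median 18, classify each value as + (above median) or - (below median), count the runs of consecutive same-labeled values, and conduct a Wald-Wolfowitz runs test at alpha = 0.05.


Step 1: Compute median = 18; label A = above, B = below.
Labels in order: BAABBBAABA  (n_A = 5, n_B = 5)
Step 2: Count runs R = 6.
Step 3: Under H0 (random ordering), E[R] = 2*n_A*n_B/(n_A+n_B) + 1 = 2*5*5/10 + 1 = 6.0000.
        Var[R] = 2*n_A*n_B*(2*n_A*n_B - n_A - n_B) / ((n_A+n_B)^2 * (n_A+n_B-1)) = 2000/900 = 2.2222.
        SD[R] = 1.4907.
Step 4: R = E[R], so z = 0 with no continuity correction.
Step 5: Two-sided p-value via normal approximation = 2*(1 - Phi(|z|)) = 1.000000.
Step 6: alpha = 0.05. fail to reject H0.

R = 6, z = 0.0000, p = 1.000000, fail to reject H0.


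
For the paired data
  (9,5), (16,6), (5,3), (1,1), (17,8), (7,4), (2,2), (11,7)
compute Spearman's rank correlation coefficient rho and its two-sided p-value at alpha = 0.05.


Step 1: Rank x and y separately (midranks; no ties here).
rank(x): 9->5, 16->7, 5->3, 1->1, 17->8, 7->4, 2->2, 11->6
rank(y): 5->5, 6->6, 3->3, 1->1, 8->8, 4->4, 2->2, 7->7
Step 2: d_i = R_x(i) - R_y(i); compute d_i^2.
  (5-5)^2=0, (7-6)^2=1, (3-3)^2=0, (1-1)^2=0, (8-8)^2=0, (4-4)^2=0, (2-2)^2=0, (6-7)^2=1
sum(d^2) = 2.
Step 3: rho = 1 - 6*2 / (8*(8^2 - 1)) = 1 - 12/504 = 0.976190.
Step 4: Under H0, t = rho * sqrt((n-2)/(1-rho^2)) = 11.0235 ~ t(6).
Step 5: Two-sided p-value from the t-distribution with 6 df = 0.000033.
Step 6: alpha = 0.05. reject H0.

rho = 0.9762, p = 0.000033, reject H0 at alpha = 0.05.


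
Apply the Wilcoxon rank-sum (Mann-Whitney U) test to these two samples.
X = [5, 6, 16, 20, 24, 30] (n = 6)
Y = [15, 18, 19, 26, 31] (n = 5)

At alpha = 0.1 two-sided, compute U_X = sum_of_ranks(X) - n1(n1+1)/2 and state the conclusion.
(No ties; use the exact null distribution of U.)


Step 1: Combine and sort all 11 observations; assign midranks.
sorted (value, group): (5,X), (6,X), (15,Y), (16,X), (18,Y), (19,Y), (20,X), (24,X), (26,Y), (30,X), (31,Y)
ranks: 5->1, 6->2, 15->3, 16->4, 18->5, 19->6, 20->7, 24->8, 26->9, 30->10, 31->11
Step 2: Rank sum for X: R1 = 1 + 2 + 4 + 7 + 8 + 10 = 32.
Step 3: U_X = R1 - n1(n1+1)/2 = 32 - 6*7/2 = 32 - 21 = 11.
       U_Y = n1*n2 - U_X = 30 - 11 = 19.
Step 4: No ties, so the exact null distribution of U (based on enumerating the C(11,6) = 462 equally likely rank assignments) gives the two-sided p-value.
Step 5: p-value = 0.536797; compare to alpha = 0.1. fail to reject H0.

U_X = 11, p = 0.536797, fail to reject H0 at alpha = 0.1.


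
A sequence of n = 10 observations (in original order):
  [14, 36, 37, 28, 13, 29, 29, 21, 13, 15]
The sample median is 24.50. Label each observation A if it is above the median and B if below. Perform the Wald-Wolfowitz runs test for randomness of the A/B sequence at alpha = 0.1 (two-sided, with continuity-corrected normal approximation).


Step 1: Compute median = 24.50; label A = above, B = below.
Labels in order: BAAABAABBB  (n_A = 5, n_B = 5)
Step 2: Count runs R = 5.
Step 3: Under H0 (random ordering), E[R] = 2*n_A*n_B/(n_A+n_B) + 1 = 2*5*5/10 + 1 = 6.0000.
        Var[R] = 2*n_A*n_B*(2*n_A*n_B - n_A - n_B) / ((n_A+n_B)^2 * (n_A+n_B-1)) = 2000/900 = 2.2222.
        SD[R] = 1.4907.
Step 4: Continuity-corrected z = (R + 0.5 - E[R]) / SD[R] = (5 + 0.5 - 6.0000) / 1.4907 = -0.3354.
Step 5: Two-sided p-value via normal approximation = 2*(1 - Phi(|z|)) = 0.737316.
Step 6: alpha = 0.1. fail to reject H0.

R = 5, z = -0.3354, p = 0.737316, fail to reject H0.


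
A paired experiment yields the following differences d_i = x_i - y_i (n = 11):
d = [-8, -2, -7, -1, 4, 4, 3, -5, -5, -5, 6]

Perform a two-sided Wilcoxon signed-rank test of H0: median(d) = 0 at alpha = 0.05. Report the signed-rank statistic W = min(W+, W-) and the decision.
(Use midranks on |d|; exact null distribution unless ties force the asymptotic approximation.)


Step 1: Drop any zero differences (none here) and take |d_i|.
|d| = [8, 2, 7, 1, 4, 4, 3, 5, 5, 5, 6]
Step 2: Midrank |d_i| (ties get averaged ranks).
ranks: |8|->11, |2|->2, |7|->10, |1|->1, |4|->4.5, |4|->4.5, |3|->3, |5|->7, |5|->7, |5|->7, |6|->9
Step 3: Attach original signs; sum ranks with positive sign and with negative sign.
W+ = 4.5 + 4.5 + 3 + 9 = 21
W- = 11 + 2 + 10 + 1 + 7 + 7 + 7 = 45
(Check: W+ + W- = 66 should equal n(n+1)/2 = 66.)
Step 4: Test statistic W = min(W+, W-) = 21.
Step 5: Ties in |d|, so use the tie-corrected normal approximation.
        E[W] = n(n+1)/4 = 11*12/4 = 33.
        Tie groups: |d|=4 (t=2), |d|=5 (t=3); sum(t^3 - t) = 30.
        Var[W] = n(n+1)(2n+1)/24 - sum(t^3-t)/48 = 3036/24 - 30/48 = 125.875.
        z = (W - E[W]) / sqrt(Var[W]) = (21 - 33) / 11.2194 = -1.0696.
        Two-sided p = 2*Phi(z) = 0.284810.
Step 6: alpha = 0.05. fail to reject H0.

W+ = 21, W- = 45, W = min = 21, p = 0.284810, fail to reject H0.


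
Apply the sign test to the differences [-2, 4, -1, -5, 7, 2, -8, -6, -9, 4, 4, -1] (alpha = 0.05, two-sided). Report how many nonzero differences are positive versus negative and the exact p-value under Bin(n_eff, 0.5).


Step 1: Discard zero differences. Original n = 12; n_eff = number of nonzero differences = 12.
Nonzero differences (with sign): -2, +4, -1, -5, +7, +2, -8, -6, -9, +4, +4, -1
Step 2: Count signs: positive = 5, negative = 7.
Step 3: Under H0: P(positive) = 0.5, so the number of positives S ~ Bin(12, 0.5).
Step 4: Two-sided exact p-value = sum of Bin(12,0.5) probabilities at or below the observed probability = 0.774414.
Step 5: alpha = 0.05. fail to reject H0.

n_eff = 12, pos = 5, neg = 7, p = 0.774414, fail to reject H0.


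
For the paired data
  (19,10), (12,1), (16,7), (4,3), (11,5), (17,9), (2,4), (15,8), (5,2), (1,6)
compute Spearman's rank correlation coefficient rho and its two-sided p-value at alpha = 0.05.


Step 1: Rank x and y separately (midranks; no ties here).
rank(x): 19->10, 12->6, 16->8, 4->3, 11->5, 17->9, 2->2, 15->7, 5->4, 1->1
rank(y): 10->10, 1->1, 7->7, 3->3, 5->5, 9->9, 4->4, 8->8, 2->2, 6->6
Step 2: d_i = R_x(i) - R_y(i); compute d_i^2.
  (10-10)^2=0, (6-1)^2=25, (8-7)^2=1, (3-3)^2=0, (5-5)^2=0, (9-9)^2=0, (2-4)^2=4, (7-8)^2=1, (4-2)^2=4, (1-6)^2=25
sum(d^2) = 60.
Step 3: rho = 1 - 6*60 / (10*(10^2 - 1)) = 1 - 360/990 = 0.636364.
Step 4: Under H0, t = rho * sqrt((n-2)/(1-rho^2)) = 2.3333 ~ t(8).
Step 5: Two-sided p-value from the t-distribution with 8 df = 0.047912.
Step 6: alpha = 0.05. reject H0.

rho = 0.6364, p = 0.047912, reject H0 at alpha = 0.05.


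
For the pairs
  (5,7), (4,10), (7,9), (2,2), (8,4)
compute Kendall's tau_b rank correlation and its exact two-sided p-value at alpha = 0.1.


Step 1: Enumerate the 10 unordered pairs (i,j) with i<j and classify each by sign(x_j-x_i) * sign(y_j-y_i).
  (1,2):dx=-1,dy=+3->D; (1,3):dx=+2,dy=+2->C; (1,4):dx=-3,dy=-5->C; (1,5):dx=+3,dy=-3->D
  (2,3):dx=+3,dy=-1->D; (2,4):dx=-2,dy=-8->C; (2,5):dx=+4,dy=-6->D; (3,4):dx=-5,dy=-7->C
  (3,5):dx=+1,dy=-5->D; (4,5):dx=+6,dy=+2->C
Step 2: C = 5, D = 5, total pairs = 10.
Step 3: tau = (C - D)/(n(n-1)/2) = (5 - 5)/10 = 0.000000.
Step 4: Exact two-sided p-value (enumerate n! = 120 permutations of y under H0): p = 1.000000.
Step 5: alpha = 0.1. fail to reject H0.

tau_b = 0.0000 (C=5, D=5), p = 1.000000, fail to reject H0.


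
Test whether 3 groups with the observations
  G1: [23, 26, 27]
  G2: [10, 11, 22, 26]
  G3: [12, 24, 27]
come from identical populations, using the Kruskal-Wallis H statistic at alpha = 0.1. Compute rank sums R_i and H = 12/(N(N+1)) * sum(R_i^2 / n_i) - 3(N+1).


Step 1: Combine all N = 10 observations and assign midranks.
sorted (value, group, rank): (10,G2,1), (11,G2,2), (12,G3,3), (22,G2,4), (23,G1,5), (24,G3,6), (26,G1,7.5), (26,G2,7.5), (27,G1,9.5), (27,G3,9.5)
Step 2: Sum ranks within each group.
R_1 = 22 (n_1 = 3)
R_2 = 14.5 (n_2 = 4)
R_3 = 18.5 (n_3 = 3)
Step 3: H = 12/(N(N+1)) * sum(R_i^2/n_i) - 3(N+1)
     = 12/(10*11) * (22^2/3 + 14.5^2/4 + 18.5^2/3) - 3*11
     = 0.109091 * 327.979 - 33
     = 2.779545.
Step 4: Ties present; correction factor C = 1 - 12/(10^3 - 10) = 0.987879. Corrected H = 2.779545 / 0.987879 = 2.813650.
Step 5: Under H0, H ~ chi^2(2); p-value = 0.244920.
Step 6: alpha = 0.1. fail to reject H0.

H = 2.8137, df = 2, p = 0.244920, fail to reject H0.
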